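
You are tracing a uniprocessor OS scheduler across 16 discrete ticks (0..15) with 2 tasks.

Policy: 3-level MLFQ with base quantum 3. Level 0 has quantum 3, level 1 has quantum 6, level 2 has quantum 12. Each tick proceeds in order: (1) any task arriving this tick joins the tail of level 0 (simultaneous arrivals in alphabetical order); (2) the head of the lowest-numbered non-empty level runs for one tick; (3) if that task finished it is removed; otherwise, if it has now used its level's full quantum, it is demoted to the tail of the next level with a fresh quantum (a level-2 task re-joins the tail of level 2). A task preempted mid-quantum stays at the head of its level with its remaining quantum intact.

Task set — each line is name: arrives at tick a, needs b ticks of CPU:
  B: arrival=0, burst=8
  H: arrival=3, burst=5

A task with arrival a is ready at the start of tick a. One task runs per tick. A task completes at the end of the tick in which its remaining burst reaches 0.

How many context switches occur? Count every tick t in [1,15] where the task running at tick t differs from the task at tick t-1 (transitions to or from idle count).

t=0: L0/L1/L2 = B/-/- → run B
t=1: L0/L1/L2 = B/-/- → run B
t=2: L0/L1/L2 = B/-/- → run B
t=3: L0/L1/L2 = H/B/- → run H
t=4: L0/L1/L2 = H/B/- → run H
t=5: L0/L1/L2 = H/B/- → run H
t=6: L0/L1/L2 = -/BH/- → run B
t=7: L0/L1/L2 = -/BH/- → run B
t=8: L0/L1/L2 = -/BH/- → run B
t=9: L0/L1/L2 = -/BH/- → run B
t=10: L0/L1/L2 = -/BH/- → run B
t=11: L0/L1/L2 = -/H/- → run H
t=12: L0/L1/L2 = -/H/- → run H
t=13: (idle)
t=14: (idle)
t=15: (idle)

context switches = 4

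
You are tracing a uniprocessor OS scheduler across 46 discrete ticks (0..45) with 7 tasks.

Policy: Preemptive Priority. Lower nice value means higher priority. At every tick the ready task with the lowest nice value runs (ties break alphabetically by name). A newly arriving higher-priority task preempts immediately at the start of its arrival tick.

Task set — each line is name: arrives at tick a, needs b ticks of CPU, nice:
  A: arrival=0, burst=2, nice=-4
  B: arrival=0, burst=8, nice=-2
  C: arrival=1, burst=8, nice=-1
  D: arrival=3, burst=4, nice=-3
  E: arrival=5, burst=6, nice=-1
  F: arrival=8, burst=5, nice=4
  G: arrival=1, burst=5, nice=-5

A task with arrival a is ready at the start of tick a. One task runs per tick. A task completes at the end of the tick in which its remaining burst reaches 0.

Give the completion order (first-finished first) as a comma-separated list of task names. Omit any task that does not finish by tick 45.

completion order = G, A, D, B, C, E, F

t=0: ready={A,B} → run A
t=1: ready={A,B,C,G} → run G
t=2: ready={A,B,C,G} → run G
t=3: ready={A,B,C,D,G} → run G
t=4: ready={A,B,C,D,G} → run G
t=5: ready={A,B,C,D,E,G} → run G
t=6: ready={A,B,C,D,E} → run A
t=7: ready={B,C,D,E} → run D
t=8: ready={B,C,D,E,F} → run D
t=9: ready={B,C,D,E,F} → run D
t=10: ready={B,C,D,E,F} → run D
t=11: ready={B,C,E,F} → run B
t=12: ready={B,C,E,F} → run B
t=13: ready={B,C,E,F} → run B
t=14: ready={B,C,E,F} → run B
t=15: ready={B,C,E,F} → run B
t=16: ready={B,C,E,F} → run B
t=17: ready={B,C,E,F} → run B
t=18: ready={B,C,E,F} → run B
t=19: ready={C,E,F} → run C
t=20: ready={C,E,F} → run C
t=21: ready={C,E,F} → run C
t=22: ready={C,E,F} → run C
t=23: ready={C,E,F} → run C
t=24: ready={C,E,F} → run C
t=25: ready={C,E,F} → run C
t=26: ready={C,E,F} → run C
t=27: ready={E,F} → run E
t=28: ready={E,F} → run E
t=29: ready={E,F} → run E
t=30: ready={E,F} → run E
t=31: ready={E,F} → run E
t=32: ready={E,F} → run E
t=33: ready={F} → run F
t=34: ready={F} → run F
t=35: ready={F} → run F
t=36: ready={F} → run F
t=37: ready={F} → run F
t=38: (idle)
t=39: (idle)
t=40: (idle)
t=41: (idle)
t=42: (idle)
t=43: (idle)
t=44: (idle)
t=45: (idle)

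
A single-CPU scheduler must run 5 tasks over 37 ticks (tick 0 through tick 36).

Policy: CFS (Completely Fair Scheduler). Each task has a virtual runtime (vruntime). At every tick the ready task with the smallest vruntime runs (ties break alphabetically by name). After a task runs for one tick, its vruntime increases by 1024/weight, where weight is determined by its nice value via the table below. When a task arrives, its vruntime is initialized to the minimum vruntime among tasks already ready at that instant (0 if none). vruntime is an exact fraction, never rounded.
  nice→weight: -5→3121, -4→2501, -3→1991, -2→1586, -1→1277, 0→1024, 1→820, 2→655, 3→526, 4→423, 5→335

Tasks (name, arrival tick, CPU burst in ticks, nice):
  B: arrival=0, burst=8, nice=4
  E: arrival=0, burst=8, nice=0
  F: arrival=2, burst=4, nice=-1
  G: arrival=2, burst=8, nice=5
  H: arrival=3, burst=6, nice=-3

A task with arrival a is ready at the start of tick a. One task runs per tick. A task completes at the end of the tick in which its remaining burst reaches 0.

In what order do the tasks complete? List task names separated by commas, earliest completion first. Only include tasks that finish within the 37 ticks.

completion order = F, H, E, B, G

t=0: vr[B=0 E=0] → run B
t=1: vr[B=1024/423 E=0] → run E
t=2: vr[B=1024/423 E=1 F=1 G=1] → run E
t=3: vr[B=1024/423 E=2 F=1 G=1 H=1] → run F
t=4: vr[B=1024/423 E=2 F=2301/1277 G=1 H=1] → run G
t=5: vr[B=1024/423 E=2 F=2301/1277 G=1359/335 H=1] → run H
t=6: vr[B=1024/423 E=2 F=2301/1277 G=1359/335 H=3015/1991] → run H
t=7: vr[B=1024/423 E=2 F=2301/1277 G=1359/335 H=4039/1991] → run F
t=8: vr[B=1024/423 E=2 F=3325/1277 G=1359/335 H=4039/1991] → run E
t=9: vr[B=1024/423 E=3 F=3325/1277 G=1359/335 H=4039/1991] → run H
t=10: vr[B=1024/423 E=3 F=3325/1277 G=1359/335 H=5063/1991] → run B
t=11: vr[B=2048/423 E=3 F=3325/1277 G=1359/335 H=5063/1991] → run H
t=12: vr[B=2048/423 E=3 F=3325/1277 G=1359/335 H=6087/1991] → run F
t=13: vr[B=2048/423 E=3 F=4349/1277 G=1359/335 H=6087/1991] → run E
t=14: vr[B=2048/423 E=4 F=4349/1277 G=1359/335 H=6087/1991] → run H
t=15: vr[B=2048/423 E=4 F=4349/1277 G=1359/335 H=7111/1991] → run F
t=16: vr[B=2048/423 E=4 G=1359/335 H=7111/1991] → run H
t=17: vr[B=2048/423 E=4 G=1359/335] → run E
t=18: vr[B=2048/423 E=5 G=1359/335] → run G
t=19: vr[B=2048/423 E=5 G=2383/335] → run B
t=20: vr[B=1024/141 E=5 G=2383/335] → run E
t=21: vr[B=1024/141 E=6 G=2383/335] → run E
t=22: vr[B=1024/141 E=7 G=2383/335] → run E
t=23: vr[B=1024/141 G=2383/335] → run G
t=24: vr[B=1024/141 G=3407/335] → run B
t=25: vr[B=4096/423 G=3407/335] → run B
t=26: vr[B=5120/423 G=3407/335] → run G
t=27: vr[B=5120/423 G=4431/335] → run B
t=28: vr[B=2048/141 G=4431/335] → run G
t=29: vr[B=2048/141 G=1091/67] → run B
t=30: vr[B=7168/423 G=1091/67] → run G
t=31: vr[B=7168/423 G=6479/335] → run B
t=32: vr[G=6479/335] → run G
t=33: vr[G=7503/335] → run G
t=34: (idle)
t=35: (idle)
t=36: (idle)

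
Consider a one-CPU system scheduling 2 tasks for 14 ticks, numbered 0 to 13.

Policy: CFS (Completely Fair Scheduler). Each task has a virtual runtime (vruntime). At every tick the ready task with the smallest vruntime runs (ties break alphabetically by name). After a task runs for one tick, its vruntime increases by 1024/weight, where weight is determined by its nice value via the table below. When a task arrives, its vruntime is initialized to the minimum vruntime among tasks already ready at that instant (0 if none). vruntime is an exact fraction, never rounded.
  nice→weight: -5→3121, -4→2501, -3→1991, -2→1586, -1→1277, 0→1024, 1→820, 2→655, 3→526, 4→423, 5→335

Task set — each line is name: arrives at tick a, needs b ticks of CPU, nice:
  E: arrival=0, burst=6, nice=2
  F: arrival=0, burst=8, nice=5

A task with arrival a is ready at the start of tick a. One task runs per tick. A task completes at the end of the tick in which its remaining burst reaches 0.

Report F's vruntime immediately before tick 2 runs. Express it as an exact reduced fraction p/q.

t=0: vr[E=0 F=0] → run E
t=1: vr[E=1024/655 F=0] → run F
t=2: vr[E=1024/655 F=1024/335] → run E
t=3: vr[E=2048/655 F=1024/335] → run F
t=4: vr[E=2048/655 F=2048/335] → run E
t=5: vr[E=3072/655 F=2048/335] → run E
t=6: vr[E=4096/655 F=2048/335] → run F
t=7: vr[E=4096/655 F=3072/335] → run E
t=8: vr[E=1024/131 F=3072/335] → run E
t=9: vr[F=3072/335] → run F
t=10: vr[F=4096/335] → run F
t=11: vr[F=1024/67] → run F
t=12: vr[F=6144/335] → run F
t=13: vr[F=7168/335] → run F

vruntime(F, start of tick 2) = 1024/335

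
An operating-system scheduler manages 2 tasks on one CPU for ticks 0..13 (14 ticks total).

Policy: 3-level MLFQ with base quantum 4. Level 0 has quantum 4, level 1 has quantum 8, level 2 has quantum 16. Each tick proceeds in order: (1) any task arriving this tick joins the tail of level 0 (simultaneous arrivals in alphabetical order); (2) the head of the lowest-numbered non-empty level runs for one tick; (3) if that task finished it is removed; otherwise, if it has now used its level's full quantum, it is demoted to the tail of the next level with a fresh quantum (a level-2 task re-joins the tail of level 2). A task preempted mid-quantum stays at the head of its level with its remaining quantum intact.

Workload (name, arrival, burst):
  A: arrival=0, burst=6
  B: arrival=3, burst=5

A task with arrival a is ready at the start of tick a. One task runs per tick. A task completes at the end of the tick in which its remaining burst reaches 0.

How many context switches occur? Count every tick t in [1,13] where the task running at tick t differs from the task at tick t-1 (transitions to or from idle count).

t=0: L0/L1/L2 = A/-/- → run A
t=1: L0/L1/L2 = A/-/- → run A
t=2: L0/L1/L2 = A/-/- → run A
t=3: L0/L1/L2 = AB/-/- → run A
t=4: L0/L1/L2 = B/A/- → run B
t=5: L0/L1/L2 = B/A/- → run B
t=6: L0/L1/L2 = B/A/- → run B
t=7: L0/L1/L2 = B/A/- → run B
t=8: L0/L1/L2 = -/AB/- → run A
t=9: L0/L1/L2 = -/AB/- → run A
t=10: L0/L1/L2 = -/B/- → run B
t=11: (idle)
t=12: (idle)
t=13: (idle)

context switches = 4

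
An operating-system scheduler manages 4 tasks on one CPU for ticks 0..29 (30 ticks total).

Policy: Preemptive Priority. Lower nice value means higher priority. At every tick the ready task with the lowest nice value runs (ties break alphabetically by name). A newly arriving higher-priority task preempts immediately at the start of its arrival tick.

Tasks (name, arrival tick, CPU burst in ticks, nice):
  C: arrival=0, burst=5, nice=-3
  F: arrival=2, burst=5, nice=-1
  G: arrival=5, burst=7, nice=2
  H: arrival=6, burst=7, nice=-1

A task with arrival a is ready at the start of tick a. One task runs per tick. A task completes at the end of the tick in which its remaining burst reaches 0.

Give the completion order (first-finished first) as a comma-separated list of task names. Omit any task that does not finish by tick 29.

completion order = C, F, H, G

t=0: ready={C} → run C
t=1: ready={C} → run C
t=2: ready={C,F} → run C
t=3: ready={C,F} → run C
t=4: ready={C,F} → run C
t=5: ready={F,G} → run F
t=6: ready={F,G,H} → run F
t=7: ready={F,G,H} → run F
t=8: ready={F,G,H} → run F
t=9: ready={F,G,H} → run F
t=10: ready={G,H} → run H
t=11: ready={G,H} → run H
t=12: ready={G,H} → run H
t=13: ready={G,H} → run H
t=14: ready={G,H} → run H
t=15: ready={G,H} → run H
t=16: ready={G,H} → run H
t=17: ready={G} → run G
t=18: ready={G} → run G
t=19: ready={G} → run G
t=20: ready={G} → run G
t=21: ready={G} → run G
t=22: ready={G} → run G
t=23: ready={G} → run G
t=24: (idle)
t=25: (idle)
t=26: (idle)
t=27: (idle)
t=28: (idle)
t=29: (idle)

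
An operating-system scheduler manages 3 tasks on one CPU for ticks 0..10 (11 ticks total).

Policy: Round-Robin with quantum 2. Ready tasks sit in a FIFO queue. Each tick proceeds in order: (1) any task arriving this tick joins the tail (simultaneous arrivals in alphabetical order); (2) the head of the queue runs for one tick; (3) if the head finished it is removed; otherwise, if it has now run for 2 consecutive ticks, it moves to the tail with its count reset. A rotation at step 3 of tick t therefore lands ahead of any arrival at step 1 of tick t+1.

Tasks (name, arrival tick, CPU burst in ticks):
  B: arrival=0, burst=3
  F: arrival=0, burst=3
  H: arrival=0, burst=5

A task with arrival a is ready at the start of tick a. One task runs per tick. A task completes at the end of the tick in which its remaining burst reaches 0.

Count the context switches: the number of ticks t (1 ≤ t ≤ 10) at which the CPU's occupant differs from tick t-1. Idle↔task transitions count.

t=0: queue=[B,F,H] q_used=0 → run B
t=1: queue=[B,F,H] q_used=1 → run B
t=2: queue=[F,H,B] q_used=0 → run F
t=3: queue=[F,H,B] q_used=1 → run F
t=4: queue=[H,B,F] q_used=0 → run H
t=5: queue=[H,B,F] q_used=1 → run H
t=6: queue=[B,F,H] q_used=0 → run B
t=7: queue=[F,H] q_used=0 → run F
t=8: queue=[H] q_used=0 → run H
t=9: queue=[H] q_used=1 → run H
t=10: queue=[H] q_used=0 → run H

context switches = 5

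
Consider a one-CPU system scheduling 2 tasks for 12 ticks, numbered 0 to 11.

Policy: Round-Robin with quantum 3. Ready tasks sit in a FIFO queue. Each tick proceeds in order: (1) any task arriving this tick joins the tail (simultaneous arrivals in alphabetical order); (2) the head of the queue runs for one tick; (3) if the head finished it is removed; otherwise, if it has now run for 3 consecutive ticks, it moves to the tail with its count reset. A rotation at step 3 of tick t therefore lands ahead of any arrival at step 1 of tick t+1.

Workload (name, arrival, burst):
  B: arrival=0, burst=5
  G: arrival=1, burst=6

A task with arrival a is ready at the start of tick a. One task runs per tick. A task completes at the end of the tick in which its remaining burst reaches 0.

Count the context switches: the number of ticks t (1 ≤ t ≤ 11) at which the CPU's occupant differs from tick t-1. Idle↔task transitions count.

context switches = 4

t=0: queue=[B] q_used=0 → run B
t=1: queue=[B,G] q_used=1 → run B
t=2: queue=[B,G] q_used=2 → run B
t=3: queue=[G,B] q_used=0 → run G
t=4: queue=[G,B] q_used=1 → run G
t=5: queue=[G,B] q_used=2 → run G
t=6: queue=[B,G] q_used=0 → run B
t=7: queue=[B,G] q_used=1 → run B
t=8: queue=[G] q_used=0 → run G
t=9: queue=[G] q_used=1 → run G
t=10: queue=[G] q_used=2 → run G
t=11: (idle)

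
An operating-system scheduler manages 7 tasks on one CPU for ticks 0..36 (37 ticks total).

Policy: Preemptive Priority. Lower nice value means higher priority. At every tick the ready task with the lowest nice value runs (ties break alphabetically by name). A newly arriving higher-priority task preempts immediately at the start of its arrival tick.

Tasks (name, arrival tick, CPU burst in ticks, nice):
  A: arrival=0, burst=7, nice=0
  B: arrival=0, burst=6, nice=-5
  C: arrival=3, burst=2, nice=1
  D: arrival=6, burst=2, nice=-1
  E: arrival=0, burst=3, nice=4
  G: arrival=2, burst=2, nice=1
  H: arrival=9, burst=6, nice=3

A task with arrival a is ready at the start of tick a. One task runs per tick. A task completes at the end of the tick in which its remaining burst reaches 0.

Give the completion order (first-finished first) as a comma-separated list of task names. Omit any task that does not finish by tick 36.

completion order = B, D, A, C, G, H, E

t=0: ready={A,B,E} → run B
t=1: ready={A,B,E} → run B
t=2: ready={A,B,E,G} → run B
t=3: ready={A,B,C,E,G} → run B
t=4: ready={A,B,C,E,G} → run B
t=5: ready={A,B,C,E,G} → run B
t=6: ready={A,C,D,E,G} → run D
t=7: ready={A,C,D,E,G} → run D
t=8: ready={A,C,E,G} → run A
t=9: ready={A,C,E,G,H} → run A
t=10: ready={A,C,E,G,H} → run A
t=11: ready={A,C,E,G,H} → run A
t=12: ready={A,C,E,G,H} → run A
t=13: ready={A,C,E,G,H} → run A
t=14: ready={A,C,E,G,H} → run A
t=15: ready={C,E,G,H} → run C
t=16: ready={C,E,G,H} → run C
t=17: ready={E,G,H} → run G
t=18: ready={E,G,H} → run G
t=19: ready={E,H} → run H
t=20: ready={E,H} → run H
t=21: ready={E,H} → run H
t=22: ready={E,H} → run H
t=23: ready={E,H} → run H
t=24: ready={E,H} → run H
t=25: ready={E} → run E
t=26: ready={E} → run E
t=27: ready={E} → run E
t=28: (idle)
t=29: (idle)
t=30: (idle)
t=31: (idle)
t=32: (idle)
t=33: (idle)
t=34: (idle)
t=35: (idle)
t=36: (idle)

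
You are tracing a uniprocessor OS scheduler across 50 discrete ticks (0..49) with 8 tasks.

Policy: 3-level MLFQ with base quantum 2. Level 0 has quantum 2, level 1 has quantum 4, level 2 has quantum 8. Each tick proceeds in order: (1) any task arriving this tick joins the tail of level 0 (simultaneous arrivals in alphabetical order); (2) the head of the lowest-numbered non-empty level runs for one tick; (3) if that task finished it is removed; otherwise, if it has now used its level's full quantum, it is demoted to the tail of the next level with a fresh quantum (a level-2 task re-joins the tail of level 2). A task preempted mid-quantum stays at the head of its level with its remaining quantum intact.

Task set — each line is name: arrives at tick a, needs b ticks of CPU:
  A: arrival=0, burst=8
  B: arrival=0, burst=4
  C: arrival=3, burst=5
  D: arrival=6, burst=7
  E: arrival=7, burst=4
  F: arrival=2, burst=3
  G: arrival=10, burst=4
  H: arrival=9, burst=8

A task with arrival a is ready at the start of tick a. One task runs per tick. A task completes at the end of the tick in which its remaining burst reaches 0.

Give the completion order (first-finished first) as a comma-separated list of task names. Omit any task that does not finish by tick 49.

completion order = B, F, C, E, G, A, D, H

t=0: L0/L1/L2 = AB/-/- → run A
t=1: L0/L1/L2 = AB/-/- → run A
t=2: L0/L1/L2 = BF/A/- → run B
t=3: L0/L1/L2 = BFC/A/- → run B
t=4: L0/L1/L2 = FC/AB/- → run F
t=5: L0/L1/L2 = FC/AB/- → run F
t=6: L0/L1/L2 = CD/ABF/- → run C
t=7: L0/L1/L2 = CDE/ABF/- → run C
t=8: L0/L1/L2 = DE/ABFC/- → run D
t=9: L0/L1/L2 = DEH/ABFC/- → run D
t=10: L0/L1/L2 = EHG/ABFCD/- → run E
t=11: L0/L1/L2 = EHG/ABFCD/- → run E
t=12: L0/L1/L2 = HG/ABFCDE/- → run H
t=13: L0/L1/L2 = HG/ABFCDE/- → run H
t=14: L0/L1/L2 = G/ABFCDEH/- → run G
t=15: L0/L1/L2 = G/ABFCDEH/- → run G
t=16: L0/L1/L2 = -/ABFCDEHG/- → run A
t=17: L0/L1/L2 = -/ABFCDEHG/- → run A
t=18: L0/L1/L2 = -/ABFCDEHG/- → run A
t=19: L0/L1/L2 = -/ABFCDEHG/- → run A
t=20: L0/L1/L2 = -/BFCDEHG/A → run B
t=21: L0/L1/L2 = -/BFCDEHG/A → run B
t=22: L0/L1/L2 = -/FCDEHG/A → run F
t=23: L0/L1/L2 = -/CDEHG/A → run C
t=24: L0/L1/L2 = -/CDEHG/A → run C
t=25: L0/L1/L2 = -/CDEHG/A → run C
t=26: L0/L1/L2 = -/DEHG/A → run D
t=27: L0/L1/L2 = -/DEHG/A → run D
t=28: L0/L1/L2 = -/DEHG/A → run D
t=29: L0/L1/L2 = -/DEHG/A → run D
t=30: L0/L1/L2 = -/EHG/AD → run E
t=31: L0/L1/L2 = -/EHG/AD → run E
t=32: L0/L1/L2 = -/HG/AD → run H
t=33: L0/L1/L2 = -/HG/AD → run H
t=34: L0/L1/L2 = -/HG/AD → run H
t=35: L0/L1/L2 = -/HG/AD → run H
t=36: L0/L1/L2 = -/G/ADH → run G
t=37: L0/L1/L2 = -/G/ADH → run G
t=38: L0/L1/L2 = -/-/ADH → run A
t=39: L0/L1/L2 = -/-/ADH → run A
t=40: L0/L1/L2 = -/-/DH → run D
t=41: L0/L1/L2 = -/-/H → run H
t=42: L0/L1/L2 = -/-/H → run H
t=43: (idle)
t=44: (idle)
t=45: (idle)
t=46: (idle)
t=47: (idle)
t=48: (idle)
t=49: (idle)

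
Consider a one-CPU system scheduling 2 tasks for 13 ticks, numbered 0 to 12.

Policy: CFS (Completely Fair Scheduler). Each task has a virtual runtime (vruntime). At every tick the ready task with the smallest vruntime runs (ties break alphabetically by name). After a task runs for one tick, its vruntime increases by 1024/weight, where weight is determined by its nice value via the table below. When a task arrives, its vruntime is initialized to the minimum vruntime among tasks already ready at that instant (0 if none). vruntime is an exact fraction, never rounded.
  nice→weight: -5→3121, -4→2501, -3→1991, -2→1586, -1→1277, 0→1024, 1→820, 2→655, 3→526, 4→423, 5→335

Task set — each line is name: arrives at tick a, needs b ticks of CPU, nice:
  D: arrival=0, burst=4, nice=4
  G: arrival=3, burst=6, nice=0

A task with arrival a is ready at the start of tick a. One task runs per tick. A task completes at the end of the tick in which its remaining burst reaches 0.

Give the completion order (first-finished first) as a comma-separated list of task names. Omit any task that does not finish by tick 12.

t=0: vr[D=0] → run D
t=1: vr[D=1024/423] → run D
t=2: vr[D=2048/423] → run D
t=3: vr[D=1024/141 G=1024/141] → run D
t=4: vr[G=1024/141] → run G
t=5: vr[G=1165/141] → run G
t=6: vr[G=1306/141] → run G
t=7: vr[G=1447/141] → run G
t=8: vr[G=1588/141] → run G
t=9: vr[G=1729/141] → run G
t=10: (idle)
t=11: (idle)
t=12: (idle)

completion order = D, G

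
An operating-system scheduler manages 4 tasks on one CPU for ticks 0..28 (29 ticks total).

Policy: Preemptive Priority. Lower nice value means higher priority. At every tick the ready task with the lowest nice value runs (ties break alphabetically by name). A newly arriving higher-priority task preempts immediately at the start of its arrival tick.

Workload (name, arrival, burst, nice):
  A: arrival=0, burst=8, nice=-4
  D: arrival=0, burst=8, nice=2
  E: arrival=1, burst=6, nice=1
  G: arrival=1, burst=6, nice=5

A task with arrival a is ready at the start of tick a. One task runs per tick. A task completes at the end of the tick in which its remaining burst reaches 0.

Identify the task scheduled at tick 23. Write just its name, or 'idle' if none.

running at tick 23 = G

t=0: ready={A,D} → run A
t=1: ready={A,D,E,G} → run A
t=2: ready={A,D,E,G} → run A
t=3: ready={A,D,E,G} → run A
t=4: ready={A,D,E,G} → run A
t=5: ready={A,D,E,G} → run A
t=6: ready={A,D,E,G} → run A
t=7: ready={A,D,E,G} → run A
t=8: ready={D,E,G} → run E
t=9: ready={D,E,G} → run E
t=10: ready={D,E,G} → run E
t=11: ready={D,E,G} → run E
t=12: ready={D,E,G} → run E
t=13: ready={D,E,G} → run E
t=14: ready={D,G} → run D
t=15: ready={D,G} → run D
t=16: ready={D,G} → run D
t=17: ready={D,G} → run D
t=18: ready={D,G} → run D
t=19: ready={D,G} → run D
t=20: ready={D,G} → run D
t=21: ready={D,G} → run D
t=22: ready={G} → run G
t=23: ready={G} → run G
t=24: ready={G} → run G
t=25: ready={G} → run G
t=26: ready={G} → run G
t=27: ready={G} → run G
t=28: (idle)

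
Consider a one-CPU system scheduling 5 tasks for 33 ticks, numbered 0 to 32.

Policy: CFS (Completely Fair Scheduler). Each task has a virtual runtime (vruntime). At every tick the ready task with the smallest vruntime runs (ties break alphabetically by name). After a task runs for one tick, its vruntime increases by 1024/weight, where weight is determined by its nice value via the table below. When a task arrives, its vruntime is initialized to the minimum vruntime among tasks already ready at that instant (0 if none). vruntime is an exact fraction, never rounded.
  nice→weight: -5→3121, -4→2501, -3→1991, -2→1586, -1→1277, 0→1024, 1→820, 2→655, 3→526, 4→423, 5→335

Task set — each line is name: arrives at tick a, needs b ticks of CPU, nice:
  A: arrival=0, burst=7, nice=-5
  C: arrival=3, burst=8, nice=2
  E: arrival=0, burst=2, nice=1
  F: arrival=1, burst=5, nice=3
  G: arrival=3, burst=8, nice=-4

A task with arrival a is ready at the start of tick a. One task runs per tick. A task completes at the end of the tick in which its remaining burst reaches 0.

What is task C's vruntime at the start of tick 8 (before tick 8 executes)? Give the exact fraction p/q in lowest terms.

t=0: vr[A=0 E=0] → run A
t=1: vr[A=1024/3121 E=0 F=0] → run E
t=2: vr[A=1024/3121 E=256/205 F=0] → run F
t=3: vr[A=1024/3121 C=1024/3121 E=256/205 F=512/263 G=1024/3121] → run A
t=4: vr[A=2048/3121 C=1024/3121 E=256/205 F=512/263 G=1024/3121] → run C
t=5: vr[A=2048/3121 C=3866624/2044255 E=256/205 F=512/263 G=1024/3121] → run G
t=6: vr[A=2048/3121 C=3866624/2044255 E=256/205 F=512/263 G=5756928/7805621] → run A
t=7: vr[A=3072/3121 C=3866624/2044255 E=256/205 F=512/263 G=5756928/7805621] → run G
t=8: vr[A=3072/3121 C=3866624/2044255 E=256/205 F=512/263 G=8952832/7805621] → run A
t=9: vr[A=4096/3121 C=3866624/2044255 E=256/205 F=512/263 G=8952832/7805621] → run G
t=10: vr[A=4096/3121 C=3866624/2044255 E=256/205 F=512/263 G=12148736/7805621] → run E
t=11: vr[A=4096/3121 C=3866624/2044255 F=512/263 G=12148736/7805621] → run A
t=12: vr[A=5120/3121 C=3866624/2044255 F=512/263 G=12148736/7805621] → run G
t=13: vr[A=5120/3121 C=3866624/2044255 F=512/263 G=15344640/7805621] → run A
t=14: vr[A=6144/3121 C=3866624/2044255 F=512/263 G=15344640/7805621] → run C
t=15: vr[A=6144/3121 C=7062528/2044255 F=512/263 G=15344640/7805621] → run F
t=16: vr[A=6144/3121 C=7062528/2044255 F=1024/263 G=15344640/7805621] → run G
t=17: vr[A=6144/3121 C=7062528/2044255 F=1024/263 G=18540544/7805621] → run A
t=18: vr[C=7062528/2044255 F=1024/263 G=18540544/7805621] → run G
t=19: vr[C=7062528/2044255 F=1024/263 G=21736448/7805621] → run G
t=20: vr[C=7062528/2044255 F=1024/263 G=24932352/7805621] → run G
t=21: vr[C=7062528/2044255 F=1024/263] → run C
t=22: vr[C=10258432/2044255 F=1024/263] → run F
t=23: vr[C=10258432/2044255 F=1536/263] → run C
t=24: vr[C=13454336/2044255 F=1536/263] → run F
t=25: vr[C=13454336/2044255 F=2048/263] → run C
t=26: vr[C=3330048/408851 F=2048/263] → run F
t=27: vr[C=3330048/408851] → run C
t=28: vr[C=19846144/2044255] → run C
t=29: vr[C=23042048/2044255] → run C
t=30: (idle)
t=31: (idle)
t=32: (idle)

vruntime(C, start of tick 8) = 3866624/2044255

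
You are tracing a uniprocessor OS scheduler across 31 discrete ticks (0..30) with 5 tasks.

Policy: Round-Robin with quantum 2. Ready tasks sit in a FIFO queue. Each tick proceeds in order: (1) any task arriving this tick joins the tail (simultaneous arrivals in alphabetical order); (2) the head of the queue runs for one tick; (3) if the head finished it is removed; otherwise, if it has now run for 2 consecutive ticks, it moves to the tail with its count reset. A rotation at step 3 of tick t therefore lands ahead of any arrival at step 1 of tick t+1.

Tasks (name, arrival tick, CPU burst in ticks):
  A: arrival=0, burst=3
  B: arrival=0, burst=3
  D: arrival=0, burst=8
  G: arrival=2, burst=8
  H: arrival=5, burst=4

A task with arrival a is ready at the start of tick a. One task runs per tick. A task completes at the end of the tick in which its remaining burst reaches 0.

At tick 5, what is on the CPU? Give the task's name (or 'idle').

running at tick 5 = D

t=0: queue=[A,B,D] q_used=0 → run A
t=1: queue=[A,B,D] q_used=1 → run A
t=2: queue=[B,D,A,G] q_used=0 → run B
t=3: queue=[B,D,A,G] q_used=1 → run B
t=4: queue=[D,A,G,B] q_used=0 → run D
t=5: queue=[D,A,G,B,H] q_used=1 → run D
t=6: queue=[A,G,B,H,D] q_used=0 → run A
t=7: queue=[G,B,H,D] q_used=0 → run G
t=8: queue=[G,B,H,D] q_used=1 → run G
t=9: queue=[B,H,D,G] q_used=0 → run B
t=10: queue=[H,D,G] q_used=0 → run H
t=11: queue=[H,D,G] q_used=1 → run H
t=12: queue=[D,G,H] q_used=0 → run D
t=13: queue=[D,G,H] q_used=1 → run D
t=14: queue=[G,H,D] q_used=0 → run G
t=15: queue=[G,H,D] q_used=1 → run G
t=16: queue=[H,D,G] q_used=0 → run H
t=17: queue=[H,D,G] q_used=1 → run H
t=18: queue=[D,G] q_used=0 → run D
t=19: queue=[D,G] q_used=1 → run D
t=20: queue=[G,D] q_used=0 → run G
t=21: queue=[G,D] q_used=1 → run G
t=22: queue=[D,G] q_used=0 → run D
t=23: queue=[D,G] q_used=1 → run D
t=24: queue=[G] q_used=0 → run G
t=25: queue=[G] q_used=1 → run G
t=26: (idle)
t=27: (idle)
t=28: (idle)
t=29: (idle)
t=30: (idle)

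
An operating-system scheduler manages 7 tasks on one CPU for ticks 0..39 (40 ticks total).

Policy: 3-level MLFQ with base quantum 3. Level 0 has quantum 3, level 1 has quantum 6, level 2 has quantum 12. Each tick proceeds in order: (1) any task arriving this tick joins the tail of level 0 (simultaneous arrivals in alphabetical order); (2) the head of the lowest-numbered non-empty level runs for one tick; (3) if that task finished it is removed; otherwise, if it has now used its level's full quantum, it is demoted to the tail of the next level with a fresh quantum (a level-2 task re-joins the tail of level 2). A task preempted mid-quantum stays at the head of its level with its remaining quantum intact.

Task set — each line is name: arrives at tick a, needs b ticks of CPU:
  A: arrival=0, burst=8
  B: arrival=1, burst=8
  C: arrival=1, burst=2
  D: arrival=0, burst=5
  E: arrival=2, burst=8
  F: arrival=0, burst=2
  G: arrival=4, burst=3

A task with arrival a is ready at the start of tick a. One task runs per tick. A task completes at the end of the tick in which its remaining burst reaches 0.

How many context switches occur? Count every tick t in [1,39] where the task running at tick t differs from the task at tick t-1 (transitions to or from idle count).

t=0: L0/L1/L2 = ADF/-/- → run A
t=1: L0/L1/L2 = ADFBC/-/- → run A
t=2: L0/L1/L2 = ADFBCE/-/- → run A
t=3: L0/L1/L2 = DFBCE/A/- → run D
t=4: L0/L1/L2 = DFBCEG/A/- → run D
t=5: L0/L1/L2 = DFBCEG/A/- → run D
t=6: L0/L1/L2 = FBCEG/AD/- → run F
t=7: L0/L1/L2 = FBCEG/AD/- → run F
t=8: L0/L1/L2 = BCEG/AD/- → run B
t=9: L0/L1/L2 = BCEG/AD/- → run B
t=10: L0/L1/L2 = BCEG/AD/- → run B
t=11: L0/L1/L2 = CEG/ADB/- → run C
t=12: L0/L1/L2 = CEG/ADB/- → run C
t=13: L0/L1/L2 = EG/ADB/- → run E
t=14: L0/L1/L2 = EG/ADB/- → run E
t=15: L0/L1/L2 = EG/ADB/- → run E
t=16: L0/L1/L2 = G/ADBE/- → run G
t=17: L0/L1/L2 = G/ADBE/- → run G
t=18: L0/L1/L2 = G/ADBE/- → run G
t=19: L0/L1/L2 = -/ADBE/- → run A
t=20: L0/L1/L2 = -/ADBE/- → run A
t=21: L0/L1/L2 = -/ADBE/- → run A
t=22: L0/L1/L2 = -/ADBE/- → run A
t=23: L0/L1/L2 = -/ADBE/- → run A
t=24: L0/L1/L2 = -/DBE/- → run D
t=25: L0/L1/L2 = -/DBE/- → run D
t=26: L0/L1/L2 = -/BE/- → run B
t=27: L0/L1/L2 = -/BE/- → run B
t=28: L0/L1/L2 = -/BE/- → run B
t=29: L0/L1/L2 = -/BE/- → run B
t=30: L0/L1/L2 = -/BE/- → run B
t=31: L0/L1/L2 = -/E/- → run E
t=32: L0/L1/L2 = -/E/- → run E
t=33: L0/L1/L2 = -/E/- → run E
t=34: L0/L1/L2 = -/E/- → run E
t=35: L0/L1/L2 = -/E/- → run E
t=36: (idle)
t=37: (idle)
t=38: (idle)
t=39: (idle)

context switches = 11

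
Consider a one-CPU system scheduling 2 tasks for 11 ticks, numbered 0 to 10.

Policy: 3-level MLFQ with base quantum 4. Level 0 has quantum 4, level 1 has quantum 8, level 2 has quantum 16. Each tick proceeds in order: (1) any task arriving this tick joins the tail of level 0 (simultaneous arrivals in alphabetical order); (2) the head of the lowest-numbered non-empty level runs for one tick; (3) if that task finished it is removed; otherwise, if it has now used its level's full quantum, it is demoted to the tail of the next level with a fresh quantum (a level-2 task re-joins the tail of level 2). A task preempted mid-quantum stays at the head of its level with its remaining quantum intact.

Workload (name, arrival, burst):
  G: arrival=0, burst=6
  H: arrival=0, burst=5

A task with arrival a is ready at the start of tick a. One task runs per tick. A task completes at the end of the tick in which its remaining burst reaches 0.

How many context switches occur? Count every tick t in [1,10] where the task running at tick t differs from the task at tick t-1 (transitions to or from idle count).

context switches = 3

t=0: L0/L1/L2 = GH/-/- → run G
t=1: L0/L1/L2 = GH/-/- → run G
t=2: L0/L1/L2 = GH/-/- → run G
t=3: L0/L1/L2 = GH/-/- → run G
t=4: L0/L1/L2 = H/G/- → run H
t=5: L0/L1/L2 = H/G/- → run H
t=6: L0/L1/L2 = H/G/- → run H
t=7: L0/L1/L2 = H/G/- → run H
t=8: L0/L1/L2 = -/GH/- → run G
t=9: L0/L1/L2 = -/GH/- → run G
t=10: L0/L1/L2 = -/H/- → run H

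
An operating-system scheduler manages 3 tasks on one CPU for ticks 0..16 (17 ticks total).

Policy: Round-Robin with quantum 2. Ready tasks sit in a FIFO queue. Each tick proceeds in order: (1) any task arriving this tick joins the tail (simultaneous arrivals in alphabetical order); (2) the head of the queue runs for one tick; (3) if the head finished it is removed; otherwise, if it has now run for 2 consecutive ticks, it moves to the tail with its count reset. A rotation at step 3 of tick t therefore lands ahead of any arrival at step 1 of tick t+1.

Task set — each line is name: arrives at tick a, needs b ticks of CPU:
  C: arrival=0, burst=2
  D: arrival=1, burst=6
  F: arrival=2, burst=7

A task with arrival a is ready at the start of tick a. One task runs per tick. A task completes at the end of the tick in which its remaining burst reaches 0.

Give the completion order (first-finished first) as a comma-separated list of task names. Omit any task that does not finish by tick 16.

t=0: queue=[C] q_used=0 → run C
t=1: queue=[C,D] q_used=1 → run C
t=2: queue=[D,F] q_used=0 → run D
t=3: queue=[D,F] q_used=1 → run D
t=4: queue=[F,D] q_used=0 → run F
t=5: queue=[F,D] q_used=1 → run F
t=6: queue=[D,F] q_used=0 → run D
t=7: queue=[D,F] q_used=1 → run D
t=8: queue=[F,D] q_used=0 → run F
t=9: queue=[F,D] q_used=1 → run F
t=10: queue=[D,F] q_used=0 → run D
t=11: queue=[D,F] q_used=1 → run D
t=12: queue=[F] q_used=0 → run F
t=13: queue=[F] q_used=1 → run F
t=14: queue=[F] q_used=0 → run F
t=15: (idle)
t=16: (idle)

completion order = C, D, F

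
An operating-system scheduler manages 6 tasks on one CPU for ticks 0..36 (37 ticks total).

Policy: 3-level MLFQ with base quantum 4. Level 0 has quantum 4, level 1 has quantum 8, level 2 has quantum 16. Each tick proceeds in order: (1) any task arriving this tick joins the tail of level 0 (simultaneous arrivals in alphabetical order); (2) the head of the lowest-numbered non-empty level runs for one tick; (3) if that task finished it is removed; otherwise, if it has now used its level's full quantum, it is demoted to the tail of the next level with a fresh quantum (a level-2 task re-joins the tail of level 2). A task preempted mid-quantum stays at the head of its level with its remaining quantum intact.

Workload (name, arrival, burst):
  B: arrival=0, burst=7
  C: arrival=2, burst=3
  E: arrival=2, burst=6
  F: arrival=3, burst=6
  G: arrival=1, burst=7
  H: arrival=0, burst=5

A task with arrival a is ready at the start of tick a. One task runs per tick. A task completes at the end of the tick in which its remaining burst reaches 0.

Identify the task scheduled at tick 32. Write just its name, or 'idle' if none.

t=0: L0/L1/L2 = BH/-/- → run B
t=1: L0/L1/L2 = BHG/-/- → run B
t=2: L0/L1/L2 = BHGCE/-/- → run B
t=3: L0/L1/L2 = BHGCEF/-/- → run B
t=4: L0/L1/L2 = HGCEF/B/- → run H
t=5: L0/L1/L2 = HGCEF/B/- → run H
t=6: L0/L1/L2 = HGCEF/B/- → run H
t=7: L0/L1/L2 = HGCEF/B/- → run H
t=8: L0/L1/L2 = GCEF/BH/- → run G
t=9: L0/L1/L2 = GCEF/BH/- → run G
t=10: L0/L1/L2 = GCEF/BH/- → run G
t=11: L0/L1/L2 = GCEF/BH/- → run G
t=12: L0/L1/L2 = CEF/BHG/- → run C
t=13: L0/L1/L2 = CEF/BHG/- → run C
t=14: L0/L1/L2 = CEF/BHG/- → run C
t=15: L0/L1/L2 = EF/BHG/- → run E
t=16: L0/L1/L2 = EF/BHG/- → run E
t=17: L0/L1/L2 = EF/BHG/- → run E
t=18: L0/L1/L2 = EF/BHG/- → run E
t=19: L0/L1/L2 = F/BHGE/- → run F
t=20: L0/L1/L2 = F/BHGE/- → run F
t=21: L0/L1/L2 = F/BHGE/- → run F
t=22: L0/L1/L2 = F/BHGE/- → run F
t=23: L0/L1/L2 = -/BHGEF/- → run B
t=24: L0/L1/L2 = -/BHGEF/- → run B
t=25: L0/L1/L2 = -/BHGEF/- → run B
t=26: L0/L1/L2 = -/HGEF/- → run H
t=27: L0/L1/L2 = -/GEF/- → run G
t=28: L0/L1/L2 = -/GEF/- → run G
t=29: L0/L1/L2 = -/GEF/- → run G
t=30: L0/L1/L2 = -/EF/- → run E
t=31: L0/L1/L2 = -/EF/- → run E
t=32: L0/L1/L2 = -/F/- → run F
t=33: L0/L1/L2 = -/F/- → run F
t=34: (idle)
t=35: (idle)
t=36: (idle)

running at tick 32 = F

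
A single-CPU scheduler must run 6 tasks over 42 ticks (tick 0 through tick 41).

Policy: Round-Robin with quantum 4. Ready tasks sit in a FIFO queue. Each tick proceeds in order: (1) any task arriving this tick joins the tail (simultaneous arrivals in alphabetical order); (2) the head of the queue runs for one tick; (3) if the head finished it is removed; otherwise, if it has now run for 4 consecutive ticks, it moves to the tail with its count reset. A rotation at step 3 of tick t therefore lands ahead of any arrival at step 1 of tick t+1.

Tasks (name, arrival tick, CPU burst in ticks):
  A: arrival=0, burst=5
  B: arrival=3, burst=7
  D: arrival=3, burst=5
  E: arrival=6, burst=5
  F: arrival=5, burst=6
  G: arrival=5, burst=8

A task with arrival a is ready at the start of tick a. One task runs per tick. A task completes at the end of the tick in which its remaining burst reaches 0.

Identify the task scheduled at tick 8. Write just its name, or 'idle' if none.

t=0: queue=[A] q_used=0 → run A
t=1: queue=[A] q_used=1 → run A
t=2: queue=[A] q_used=2 → run A
t=3: queue=[A,B,D] q_used=3 → run A
t=4: queue=[B,D,A] q_used=0 → run B
t=5: queue=[B,D,A,F,G] q_used=1 → run B
t=6: queue=[B,D,A,F,G,E] q_used=2 → run B
t=7: queue=[B,D,A,F,G,E] q_used=3 → run B
t=8: queue=[D,A,F,G,E,B] q_used=0 → run D
t=9: queue=[D,A,F,G,E,B] q_used=1 → run D
t=10: queue=[D,A,F,G,E,B] q_used=2 → run D
t=11: queue=[D,A,F,G,E,B] q_used=3 → run D
t=12: queue=[A,F,G,E,B,D] q_used=0 → run A
t=13: queue=[F,G,E,B,D] q_used=0 → run F
t=14: queue=[F,G,E,B,D] q_used=1 → run F
t=15: queue=[F,G,E,B,D] q_used=2 → run F
t=16: queue=[F,G,E,B,D] q_used=3 → run F
t=17: queue=[G,E,B,D,F] q_used=0 → run G
t=18: queue=[G,E,B,D,F] q_used=1 → run G
t=19: queue=[G,E,B,D,F] q_used=2 → run G
t=20: queue=[G,E,B,D,F] q_used=3 → run G
t=21: queue=[E,B,D,F,G] q_used=0 → run E
t=22: queue=[E,B,D,F,G] q_used=1 → run E
t=23: queue=[E,B,D,F,G] q_used=2 → run E
t=24: queue=[E,B,D,F,G] q_used=3 → run E
t=25: queue=[B,D,F,G,E] q_used=0 → run B
t=26: queue=[B,D,F,G,E] q_used=1 → run B
t=27: queue=[B,D,F,G,E] q_used=2 → run B
t=28: queue=[D,F,G,E] q_used=0 → run D
t=29: queue=[F,G,E] q_used=0 → run F
t=30: queue=[F,G,E] q_used=1 → run F
t=31: queue=[G,E] q_used=0 → run G
t=32: queue=[G,E] q_used=1 → run G
t=33: queue=[G,E] q_used=2 → run G
t=34: queue=[G,E] q_used=3 → run G
t=35: queue=[E] q_used=0 → run E
t=36: (idle)
t=37: (idle)
t=38: (idle)
t=39: (idle)
t=40: (idle)
t=41: (idle)

running at tick 8 = D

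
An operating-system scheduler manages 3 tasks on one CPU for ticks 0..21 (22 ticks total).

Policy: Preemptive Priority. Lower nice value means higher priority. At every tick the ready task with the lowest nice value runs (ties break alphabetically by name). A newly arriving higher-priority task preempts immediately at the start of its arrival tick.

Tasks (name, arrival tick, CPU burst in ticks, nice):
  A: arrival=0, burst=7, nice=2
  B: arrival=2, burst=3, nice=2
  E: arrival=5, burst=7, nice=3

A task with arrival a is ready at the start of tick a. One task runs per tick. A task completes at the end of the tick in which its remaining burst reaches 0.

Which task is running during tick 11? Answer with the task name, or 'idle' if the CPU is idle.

t=0: ready={A} → run A
t=1: ready={A} → run A
t=2: ready={A,B} → run A
t=3: ready={A,B} → run A
t=4: ready={A,B} → run A
t=5: ready={A,B,E} → run A
t=6: ready={A,B,E} → run A
t=7: ready={B,E} → run B
t=8: ready={B,E} → run B
t=9: ready={B,E} → run B
t=10: ready={E} → run E
t=11: ready={E} → run E
t=12: ready={E} → run E
t=13: ready={E} → run E
t=14: ready={E} → run E
t=15: ready={E} → run E
t=16: ready={E} → run E
t=17: (idle)
t=18: (idle)
t=19: (idle)
t=20: (idle)
t=21: (idle)

running at tick 11 = E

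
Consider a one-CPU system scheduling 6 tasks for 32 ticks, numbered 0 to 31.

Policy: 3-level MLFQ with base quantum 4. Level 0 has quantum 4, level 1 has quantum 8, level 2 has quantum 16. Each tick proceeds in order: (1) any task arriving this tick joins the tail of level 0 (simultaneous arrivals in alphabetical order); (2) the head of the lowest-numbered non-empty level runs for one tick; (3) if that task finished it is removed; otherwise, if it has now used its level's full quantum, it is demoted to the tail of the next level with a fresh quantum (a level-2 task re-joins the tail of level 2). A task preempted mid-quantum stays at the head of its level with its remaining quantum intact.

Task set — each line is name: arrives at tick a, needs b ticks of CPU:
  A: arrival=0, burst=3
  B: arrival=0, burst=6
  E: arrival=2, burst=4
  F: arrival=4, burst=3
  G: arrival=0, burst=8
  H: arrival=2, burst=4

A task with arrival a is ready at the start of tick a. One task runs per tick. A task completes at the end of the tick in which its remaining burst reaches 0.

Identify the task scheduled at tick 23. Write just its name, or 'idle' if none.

t=0: L0/L1/L2 = ABG/-/- → run A
t=1: L0/L1/L2 = ABG/-/- → run A
t=2: L0/L1/L2 = ABGEH/-/- → run A
t=3: L0/L1/L2 = BGEH/-/- → run B
t=4: L0/L1/L2 = BGEHF/-/- → run B
t=5: L0/L1/L2 = BGEHF/-/- → run B
t=6: L0/L1/L2 = BGEHF/-/- → run B
t=7: L0/L1/L2 = GEHF/B/- → run G
t=8: L0/L1/L2 = GEHF/B/- → run G
t=9: L0/L1/L2 = GEHF/B/- → run G
t=10: L0/L1/L2 = GEHF/B/- → run G
t=11: L0/L1/L2 = EHF/BG/- → run E
t=12: L0/L1/L2 = EHF/BG/- → run E
t=13: L0/L1/L2 = EHF/BG/- → run E
t=14: L0/L1/L2 = EHF/BG/- → run E
t=15: L0/L1/L2 = HF/BG/- → run H
t=16: L0/L1/L2 = HF/BG/- → run H
t=17: L0/L1/L2 = HF/BG/- → run H
t=18: L0/L1/L2 = HF/BG/- → run H
t=19: L0/L1/L2 = F/BG/- → run F
t=20: L0/L1/L2 = F/BG/- → run F
t=21: L0/L1/L2 = F/BG/- → run F
t=22: L0/L1/L2 = -/BG/- → run B
t=23: L0/L1/L2 = -/BG/- → run B
t=24: L0/L1/L2 = -/G/- → run G
t=25: L0/L1/L2 = -/G/- → run G
t=26: L0/L1/L2 = -/G/- → run G
t=27: L0/L1/L2 = -/G/- → run G
t=28: (idle)
t=29: (idle)
t=30: (idle)
t=31: (idle)

running at tick 23 = B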